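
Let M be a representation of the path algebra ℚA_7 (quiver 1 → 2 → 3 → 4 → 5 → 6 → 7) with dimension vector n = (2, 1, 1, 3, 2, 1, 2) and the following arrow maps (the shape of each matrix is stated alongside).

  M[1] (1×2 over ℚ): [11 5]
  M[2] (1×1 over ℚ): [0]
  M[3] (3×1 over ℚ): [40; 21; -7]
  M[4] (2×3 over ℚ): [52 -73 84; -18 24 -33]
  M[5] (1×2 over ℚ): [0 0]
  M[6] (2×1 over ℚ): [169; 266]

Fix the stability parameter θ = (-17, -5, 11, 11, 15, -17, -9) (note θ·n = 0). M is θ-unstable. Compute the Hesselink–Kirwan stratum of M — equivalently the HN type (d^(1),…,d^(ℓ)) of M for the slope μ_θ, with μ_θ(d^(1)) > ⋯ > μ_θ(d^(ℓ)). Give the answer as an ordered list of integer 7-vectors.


Interval decomposition of M: I[1,1], I[1,2], I[3,5], I[4,4], I[4,5], I[6,7], I[7,7].
HN type (ℓ=5): μ^(1)=15; μ^(2)=11; μ^(3)=-5; μ^(4)=-9; μ^(5)=-17

((0, 0, 0, 0, 2, 0, 0); (0, 0, 1, 3, 0, 0, 0); (0, 1, 0, 0, 0, 0, 0); (0, 0, 0, 0, 0, 0, 2); (2, 0, 0, 0, 0, 1, 0))


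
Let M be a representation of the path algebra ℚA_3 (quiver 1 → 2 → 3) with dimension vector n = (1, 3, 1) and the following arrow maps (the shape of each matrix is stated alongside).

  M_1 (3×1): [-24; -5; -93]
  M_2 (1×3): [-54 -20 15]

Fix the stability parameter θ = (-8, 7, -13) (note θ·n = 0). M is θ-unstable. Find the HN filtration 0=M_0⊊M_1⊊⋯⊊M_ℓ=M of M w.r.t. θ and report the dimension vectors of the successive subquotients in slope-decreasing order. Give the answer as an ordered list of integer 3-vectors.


Via rank(M_{q-1}∘⋯∘M_p): M ≅ I[1,3], I[2,2]^2.
μ_θ-semistable layers: μ^(1)=7; μ^(2)=-3; μ^(3)=-8

((0, 2, 0); (0, 1, 1); (1, 0, 0))


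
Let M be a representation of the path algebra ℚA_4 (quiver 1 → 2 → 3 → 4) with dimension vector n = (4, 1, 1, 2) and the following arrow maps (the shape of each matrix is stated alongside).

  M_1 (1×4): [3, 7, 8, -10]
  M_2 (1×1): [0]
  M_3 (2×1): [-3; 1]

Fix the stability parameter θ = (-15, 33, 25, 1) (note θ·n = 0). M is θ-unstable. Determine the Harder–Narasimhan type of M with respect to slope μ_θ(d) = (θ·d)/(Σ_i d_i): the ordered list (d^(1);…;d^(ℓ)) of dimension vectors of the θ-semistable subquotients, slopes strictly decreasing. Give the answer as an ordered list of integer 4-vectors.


Interval decomposition of M: I[1,1]^3, I[1,2], I[3,4], I[4,4].
HN type (ℓ=4): μ^(1)=33; μ^(2)=13; μ^(3)=1; μ^(4)=-15

((0, 1, 0, 0); (0, 0, 1, 1); (0, 0, 0, 1); (4, 0, 0, 0))


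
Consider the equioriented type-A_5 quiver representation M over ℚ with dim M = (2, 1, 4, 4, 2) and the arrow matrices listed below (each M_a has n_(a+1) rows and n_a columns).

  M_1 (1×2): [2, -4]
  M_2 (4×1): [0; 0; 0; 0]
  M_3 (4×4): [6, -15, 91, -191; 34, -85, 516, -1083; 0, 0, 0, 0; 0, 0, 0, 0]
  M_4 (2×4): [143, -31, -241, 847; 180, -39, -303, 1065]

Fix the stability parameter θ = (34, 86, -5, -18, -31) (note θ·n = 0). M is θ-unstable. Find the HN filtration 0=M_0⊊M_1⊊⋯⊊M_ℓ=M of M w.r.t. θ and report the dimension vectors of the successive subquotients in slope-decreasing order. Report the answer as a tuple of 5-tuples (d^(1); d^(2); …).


Via rank(M_{q-1}∘⋯∘M_p): M ≅ I[1,1], I[1,2], I[3,3]^2, I[3,5]^2, I[4,4]^2.
μ_θ-semistable layers: μ^(1)=86; μ^(2)=34; μ^(3)=-5; μ^(4)=-18

((0, 1, 0, 0, 0); (2, 0, 0, 0, 0); (0, 0, 2, 0, 0); (0, 0, 2, 4, 2))


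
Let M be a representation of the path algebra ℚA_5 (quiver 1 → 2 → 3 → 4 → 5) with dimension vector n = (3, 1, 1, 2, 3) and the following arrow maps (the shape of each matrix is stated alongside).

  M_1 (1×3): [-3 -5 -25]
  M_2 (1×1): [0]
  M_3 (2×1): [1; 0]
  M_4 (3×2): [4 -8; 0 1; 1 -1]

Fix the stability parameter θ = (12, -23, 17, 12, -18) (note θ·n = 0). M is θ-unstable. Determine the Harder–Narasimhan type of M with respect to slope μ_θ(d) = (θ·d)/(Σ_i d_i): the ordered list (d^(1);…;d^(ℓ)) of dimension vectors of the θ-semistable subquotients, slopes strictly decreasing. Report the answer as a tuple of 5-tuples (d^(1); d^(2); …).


Interval decomposition of M: I[1,1]^2, I[1,2], I[3,5], I[4,5], I[5,5].
HN type (ℓ=5): μ^(1)=12; μ^(2)=11/3; μ^(3)=-3; μ^(4)=-11/2; μ^(5)=-18

((2, 0, 0, 0, 0); (0, 0, 1, 1, 1); (0, 0, 0, 1, 1); (1, 1, 0, 0, 0); (0, 0, 0, 0, 1))


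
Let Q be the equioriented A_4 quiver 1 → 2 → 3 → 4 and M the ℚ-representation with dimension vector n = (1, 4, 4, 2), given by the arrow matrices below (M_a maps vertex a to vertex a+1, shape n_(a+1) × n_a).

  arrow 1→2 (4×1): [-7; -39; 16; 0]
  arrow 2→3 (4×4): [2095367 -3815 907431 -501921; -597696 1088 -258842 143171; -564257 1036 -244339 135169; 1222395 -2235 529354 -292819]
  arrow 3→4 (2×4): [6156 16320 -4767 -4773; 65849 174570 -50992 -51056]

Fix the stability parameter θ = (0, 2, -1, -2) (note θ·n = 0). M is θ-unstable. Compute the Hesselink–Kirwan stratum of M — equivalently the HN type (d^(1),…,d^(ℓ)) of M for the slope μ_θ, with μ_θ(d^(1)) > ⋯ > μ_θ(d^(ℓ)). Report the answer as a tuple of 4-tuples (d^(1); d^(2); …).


Interval decomposition of M: I[1,4], I[2,3]^2, I[2,4].
HN type (ℓ=3): μ^(1)=1/2; μ^(2)=-1/4; μ^(3)=-1/3

((0, 2, 2, 0); (1, 1, 1, 1); (0, 1, 1, 1))


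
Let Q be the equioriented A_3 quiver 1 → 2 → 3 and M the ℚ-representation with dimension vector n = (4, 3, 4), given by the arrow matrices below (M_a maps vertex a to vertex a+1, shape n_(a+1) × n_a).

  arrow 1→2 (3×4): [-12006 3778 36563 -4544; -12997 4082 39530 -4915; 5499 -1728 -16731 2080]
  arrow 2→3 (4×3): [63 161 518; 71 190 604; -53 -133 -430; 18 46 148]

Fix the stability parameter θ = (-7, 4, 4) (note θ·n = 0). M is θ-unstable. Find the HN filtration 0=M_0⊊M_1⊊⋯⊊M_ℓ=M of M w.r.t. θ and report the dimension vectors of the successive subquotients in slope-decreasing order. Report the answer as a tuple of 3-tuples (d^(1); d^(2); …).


Via rank(M_{q-1}∘⋯∘M_p): M ≅ I[1,1], I[1,2], I[1,3]^2, I[3,3]^2.
μ_θ-semistable layers: μ^(1)=4; μ^(2)=-7

((0, 3, 4); (4, 0, 0))


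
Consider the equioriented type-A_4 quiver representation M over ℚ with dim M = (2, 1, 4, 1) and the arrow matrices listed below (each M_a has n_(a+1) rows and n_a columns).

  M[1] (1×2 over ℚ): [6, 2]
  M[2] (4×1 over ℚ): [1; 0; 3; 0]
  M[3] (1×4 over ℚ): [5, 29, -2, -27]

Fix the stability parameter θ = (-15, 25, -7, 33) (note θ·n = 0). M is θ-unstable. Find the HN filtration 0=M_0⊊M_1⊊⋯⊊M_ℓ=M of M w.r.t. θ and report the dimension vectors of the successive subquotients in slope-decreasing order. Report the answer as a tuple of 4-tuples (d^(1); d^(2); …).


Via rank(M_{q-1}∘⋯∘M_p): M ≅ I[1,1], I[1,4], I[3,3]^3.
μ_θ-semistable layers: μ^(1)=33; μ^(2)=9; μ^(3)=-7; μ^(4)=-15

((0, 0, 0, 1); (0, 1, 1, 0); (0, 0, 3, 0); (2, 0, 0, 0))


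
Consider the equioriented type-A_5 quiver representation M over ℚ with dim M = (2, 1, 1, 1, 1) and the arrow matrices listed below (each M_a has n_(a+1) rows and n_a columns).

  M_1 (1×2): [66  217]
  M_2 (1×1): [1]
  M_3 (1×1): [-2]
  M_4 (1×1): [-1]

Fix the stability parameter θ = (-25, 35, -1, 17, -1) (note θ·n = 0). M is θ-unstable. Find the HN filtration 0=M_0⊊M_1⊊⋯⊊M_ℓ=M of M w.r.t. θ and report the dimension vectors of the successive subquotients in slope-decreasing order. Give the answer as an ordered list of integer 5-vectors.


Via rank(M_{q-1}∘⋯∘M_p): M ≅ I[1,1], I[1,5].
μ_θ-semistable layers: μ^(1)=25/2; μ^(2)=-25

((0, 1, 1, 1, 1); (2, 0, 0, 0, 0))


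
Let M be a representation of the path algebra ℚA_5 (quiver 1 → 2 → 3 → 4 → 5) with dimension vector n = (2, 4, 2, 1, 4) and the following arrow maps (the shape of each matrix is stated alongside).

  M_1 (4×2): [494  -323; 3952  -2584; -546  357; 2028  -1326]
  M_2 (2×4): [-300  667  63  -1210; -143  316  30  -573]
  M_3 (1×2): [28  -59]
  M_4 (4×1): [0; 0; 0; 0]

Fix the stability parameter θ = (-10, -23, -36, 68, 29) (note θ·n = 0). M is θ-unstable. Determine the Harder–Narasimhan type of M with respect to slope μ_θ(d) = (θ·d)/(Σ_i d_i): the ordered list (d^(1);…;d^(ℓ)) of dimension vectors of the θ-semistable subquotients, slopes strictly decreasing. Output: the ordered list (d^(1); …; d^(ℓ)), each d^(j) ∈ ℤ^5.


Barcode: M ≅ I[1,1], I[1,4], I[2,2]^2, I[2,3], I[5,5]^4. HN layers by μ_θ (5 steps, strictly decreasing):
  μ^(1)=68; μ^(2)=29; μ^(3)=-10; μ^(4)=-23; μ^(5)=-59/2

((0, 0, 0, 1, 0); (0, 0, 0, 0, 4); (1, 0, 0, 0, 0); (1, 3, 1, 0, 0); (0, 1, 1, 0, 0))


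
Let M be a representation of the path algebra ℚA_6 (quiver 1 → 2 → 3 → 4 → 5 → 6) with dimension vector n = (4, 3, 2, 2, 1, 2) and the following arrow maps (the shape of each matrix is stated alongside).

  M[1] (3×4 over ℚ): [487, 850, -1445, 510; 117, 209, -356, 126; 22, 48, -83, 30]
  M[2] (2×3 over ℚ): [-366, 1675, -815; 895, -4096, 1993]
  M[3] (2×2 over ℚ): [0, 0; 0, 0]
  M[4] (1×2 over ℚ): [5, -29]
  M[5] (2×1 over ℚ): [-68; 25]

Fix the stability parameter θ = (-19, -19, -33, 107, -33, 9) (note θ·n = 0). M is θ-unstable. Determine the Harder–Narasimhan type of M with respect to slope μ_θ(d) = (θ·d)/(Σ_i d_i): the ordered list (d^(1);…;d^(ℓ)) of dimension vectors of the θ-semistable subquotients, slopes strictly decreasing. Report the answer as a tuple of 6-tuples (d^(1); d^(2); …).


Interval decomposition of M: I[1,1], I[1,2], I[1,3]^2, I[4,4], I[4,6], I[6,6].
HN type (ℓ=5): μ^(1)=107; μ^(2)=83/3; μ^(3)=9; μ^(4)=-19; μ^(5)=-71/3

((0, 0, 0, 1, 0, 0); (0, 0, 0, 1, 1, 1); (0, 0, 0, 0, 0, 1); (2, 1, 0, 0, 0, 0); (2, 2, 2, 0, 0, 0))


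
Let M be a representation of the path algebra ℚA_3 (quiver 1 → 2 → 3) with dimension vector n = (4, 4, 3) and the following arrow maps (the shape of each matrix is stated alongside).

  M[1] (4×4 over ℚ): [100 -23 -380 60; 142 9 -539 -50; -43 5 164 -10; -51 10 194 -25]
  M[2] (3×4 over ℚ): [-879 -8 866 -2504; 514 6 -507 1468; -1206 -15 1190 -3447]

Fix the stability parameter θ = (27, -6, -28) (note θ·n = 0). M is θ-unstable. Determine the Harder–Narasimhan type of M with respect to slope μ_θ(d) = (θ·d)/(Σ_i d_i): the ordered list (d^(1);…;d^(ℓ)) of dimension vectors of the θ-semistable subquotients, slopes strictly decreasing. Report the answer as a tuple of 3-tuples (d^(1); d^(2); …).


Via rank(M_{q-1}∘⋯∘M_p): M ≅ I[1,2], I[1,3]^3.
μ_θ-semistable layers: μ^(1)=21/2; μ^(2)=-7/3

((1, 1, 0); (3, 3, 3))


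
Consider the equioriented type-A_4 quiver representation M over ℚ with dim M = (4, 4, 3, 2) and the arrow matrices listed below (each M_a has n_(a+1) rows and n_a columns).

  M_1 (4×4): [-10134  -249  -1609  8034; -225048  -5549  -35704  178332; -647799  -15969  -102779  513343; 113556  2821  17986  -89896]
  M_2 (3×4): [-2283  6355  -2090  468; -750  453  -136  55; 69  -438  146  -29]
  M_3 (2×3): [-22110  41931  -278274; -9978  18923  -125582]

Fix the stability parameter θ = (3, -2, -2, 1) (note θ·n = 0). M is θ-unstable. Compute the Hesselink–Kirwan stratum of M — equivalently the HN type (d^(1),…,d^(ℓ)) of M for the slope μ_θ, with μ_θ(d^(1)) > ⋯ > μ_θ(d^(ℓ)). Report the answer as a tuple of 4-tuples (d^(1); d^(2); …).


Via rank(M_{q-1}∘⋯∘M_p): M ≅ I[1,1], I[1,2]^2, I[1,3], I[2,4], I[3,4].
μ_θ-semistable layers: μ^(1)=3; μ^(2)=1; μ^(3)=1/2; μ^(4)=-1/3; μ^(5)=-2

((1, 0, 0, 0); (0, 0, 0, 2); (2, 2, 0, 0); (1, 1, 1, 0); (0, 1, 2, 0))


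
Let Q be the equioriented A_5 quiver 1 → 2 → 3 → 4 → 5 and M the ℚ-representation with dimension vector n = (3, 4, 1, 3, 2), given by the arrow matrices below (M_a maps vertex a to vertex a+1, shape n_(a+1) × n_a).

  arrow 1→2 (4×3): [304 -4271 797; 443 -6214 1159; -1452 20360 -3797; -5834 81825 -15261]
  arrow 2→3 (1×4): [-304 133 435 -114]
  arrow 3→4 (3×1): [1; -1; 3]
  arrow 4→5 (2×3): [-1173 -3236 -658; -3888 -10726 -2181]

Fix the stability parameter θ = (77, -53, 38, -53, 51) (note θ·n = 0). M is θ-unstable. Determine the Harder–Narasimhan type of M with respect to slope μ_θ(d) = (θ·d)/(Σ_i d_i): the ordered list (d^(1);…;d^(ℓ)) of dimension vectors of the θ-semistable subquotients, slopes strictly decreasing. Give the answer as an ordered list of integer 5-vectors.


Barcode: M ≅ I[1,2]^2, I[1,5], I[2,2], I[4,4], I[4,5]. HN layers by μ_θ (4 steps, strictly decreasing):
  μ^(1)=51; μ^(2)=12; μ^(3)=9/4; μ^(4)=-53

((0, 0, 0, 0, 2); (2, 2, 0, 0, 0); (1, 1, 1, 1, 0); (0, 1, 0, 2, 0))


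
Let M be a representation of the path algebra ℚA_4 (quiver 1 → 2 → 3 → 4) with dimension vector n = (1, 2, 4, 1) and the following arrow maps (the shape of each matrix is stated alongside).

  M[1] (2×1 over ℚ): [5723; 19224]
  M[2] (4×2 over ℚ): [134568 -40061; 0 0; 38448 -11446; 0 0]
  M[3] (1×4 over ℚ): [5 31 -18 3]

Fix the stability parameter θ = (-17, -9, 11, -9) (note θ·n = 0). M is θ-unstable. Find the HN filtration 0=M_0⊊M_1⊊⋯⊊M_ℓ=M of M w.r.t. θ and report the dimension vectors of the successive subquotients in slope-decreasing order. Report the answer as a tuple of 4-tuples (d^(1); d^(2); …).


Interval decomposition of M: I[1,2], I[2,4], I[3,3]^3.
HN type (ℓ=4): μ^(1)=11; μ^(2)=1; μ^(3)=-9; μ^(4)=-17

((0, 0, 3, 0); (0, 0, 1, 1); (0, 2, 0, 0); (1, 0, 0, 0))


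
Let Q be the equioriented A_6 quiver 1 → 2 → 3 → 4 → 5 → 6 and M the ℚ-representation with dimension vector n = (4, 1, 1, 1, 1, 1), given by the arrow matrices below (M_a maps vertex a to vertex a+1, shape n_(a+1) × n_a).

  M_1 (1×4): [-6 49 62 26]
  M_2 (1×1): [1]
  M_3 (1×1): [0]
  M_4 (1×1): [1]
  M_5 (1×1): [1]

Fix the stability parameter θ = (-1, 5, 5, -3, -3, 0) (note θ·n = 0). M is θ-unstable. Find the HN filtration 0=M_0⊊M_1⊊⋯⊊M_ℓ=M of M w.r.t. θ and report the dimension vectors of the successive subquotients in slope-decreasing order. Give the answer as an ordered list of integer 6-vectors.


Barcode: M ≅ I[1,1]^3, I[1,3], I[4,6]. HN layers by μ_θ (4 steps, strictly decreasing):
  μ^(1)=5; μ^(2)=0; μ^(3)=-1; μ^(4)=-3

((0, 1, 1, 0, 0, 0); (0, 0, 0, 0, 0, 1); (4, 0, 0, 0, 0, 0); (0, 0, 0, 1, 1, 0))


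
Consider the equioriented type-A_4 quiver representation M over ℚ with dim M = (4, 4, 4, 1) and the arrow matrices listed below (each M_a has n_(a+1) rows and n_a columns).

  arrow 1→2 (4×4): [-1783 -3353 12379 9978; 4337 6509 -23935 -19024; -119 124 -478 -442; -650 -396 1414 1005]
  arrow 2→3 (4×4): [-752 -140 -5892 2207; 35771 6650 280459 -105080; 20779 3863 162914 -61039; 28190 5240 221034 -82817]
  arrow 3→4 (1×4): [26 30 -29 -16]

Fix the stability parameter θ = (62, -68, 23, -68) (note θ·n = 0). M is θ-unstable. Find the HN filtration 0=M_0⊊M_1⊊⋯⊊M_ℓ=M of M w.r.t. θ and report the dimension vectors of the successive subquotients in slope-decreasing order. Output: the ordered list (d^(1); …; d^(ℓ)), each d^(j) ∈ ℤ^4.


Barcode: M ≅ I[1,1], I[1,2], I[1,3], I[1,4], I[2,3], I[3,3]. HN layers by μ_θ (5 steps, strictly decreasing):
  μ^(1)=62; μ^(2)=23; μ^(3)=-3; μ^(4)=-51/4; μ^(5)=-68

((1, 0, 0, 0); (0, 0, 3, 0); (2, 2, 0, 0); (1, 1, 1, 1); (0, 1, 0, 0))


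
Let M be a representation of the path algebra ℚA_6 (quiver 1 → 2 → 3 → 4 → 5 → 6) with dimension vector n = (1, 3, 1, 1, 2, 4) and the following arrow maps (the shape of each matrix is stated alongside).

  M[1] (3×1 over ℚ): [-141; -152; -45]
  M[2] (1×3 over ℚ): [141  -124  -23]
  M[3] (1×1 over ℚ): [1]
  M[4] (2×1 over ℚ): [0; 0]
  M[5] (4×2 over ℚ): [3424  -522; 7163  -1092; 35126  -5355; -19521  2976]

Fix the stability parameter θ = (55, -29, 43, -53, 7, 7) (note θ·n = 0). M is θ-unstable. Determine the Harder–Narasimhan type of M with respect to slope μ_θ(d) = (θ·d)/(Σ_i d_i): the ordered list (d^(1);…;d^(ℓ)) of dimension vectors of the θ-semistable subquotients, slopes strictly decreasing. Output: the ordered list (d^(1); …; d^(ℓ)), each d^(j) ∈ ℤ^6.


Interval decomposition of M: I[1,4], I[2,2]^2, I[5,6]^2, I[6,6]^2.
HN type (ℓ=3): μ^(1)=7; μ^(2)=4; μ^(3)=-29

((0, 0, 0, 0, 2, 4); (1, 1, 1, 1, 0, 0); (0, 2, 0, 0, 0, 0))


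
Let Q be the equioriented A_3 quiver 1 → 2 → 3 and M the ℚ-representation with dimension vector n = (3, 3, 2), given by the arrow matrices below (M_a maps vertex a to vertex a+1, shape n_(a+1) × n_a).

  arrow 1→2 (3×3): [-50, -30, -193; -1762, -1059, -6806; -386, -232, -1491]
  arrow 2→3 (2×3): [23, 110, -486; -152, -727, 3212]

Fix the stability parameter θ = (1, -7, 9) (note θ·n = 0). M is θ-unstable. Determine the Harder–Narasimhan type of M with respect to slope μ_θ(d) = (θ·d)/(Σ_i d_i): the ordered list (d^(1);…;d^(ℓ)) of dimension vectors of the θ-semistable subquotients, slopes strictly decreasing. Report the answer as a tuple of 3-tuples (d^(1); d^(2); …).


Barcode: M ≅ I[1,1], I[1,3]^2, I[2,2]. HN layers by μ_θ (4 steps, strictly decreasing):
  μ^(1)=9; μ^(2)=1; μ^(3)=-3; μ^(4)=-7

((0, 0, 2); (1, 0, 0); (2, 2, 0); (0, 1, 0))


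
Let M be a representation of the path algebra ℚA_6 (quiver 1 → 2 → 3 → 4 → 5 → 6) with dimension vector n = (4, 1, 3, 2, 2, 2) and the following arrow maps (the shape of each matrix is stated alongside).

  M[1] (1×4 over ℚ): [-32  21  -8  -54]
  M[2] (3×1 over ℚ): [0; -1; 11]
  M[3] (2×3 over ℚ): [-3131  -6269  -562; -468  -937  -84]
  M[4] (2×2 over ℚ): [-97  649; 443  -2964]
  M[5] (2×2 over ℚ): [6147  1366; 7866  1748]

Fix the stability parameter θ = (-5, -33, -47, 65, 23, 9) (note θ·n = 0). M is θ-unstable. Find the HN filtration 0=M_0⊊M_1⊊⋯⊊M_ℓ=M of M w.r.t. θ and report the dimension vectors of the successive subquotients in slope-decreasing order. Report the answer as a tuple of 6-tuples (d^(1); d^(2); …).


Via rank(M_{q-1}∘⋯∘M_p): M ≅ I[1,1]^3, I[1,5], I[3,3], I[3,6], I[6,6].
μ_θ-semistable layers: μ^(1)=44; μ^(2)=97/3; μ^(3)=9; μ^(4)=-5; μ^(5)=-85/3; μ^(6)=-47

((0, 0, 0, 1, 1, 0); (0, 0, 0, 1, 1, 1); (0, 0, 0, 0, 0, 1); (3, 0, 0, 0, 0, 0); (1, 1, 1, 0, 0, 0); (0, 0, 2, 0, 0, 0))


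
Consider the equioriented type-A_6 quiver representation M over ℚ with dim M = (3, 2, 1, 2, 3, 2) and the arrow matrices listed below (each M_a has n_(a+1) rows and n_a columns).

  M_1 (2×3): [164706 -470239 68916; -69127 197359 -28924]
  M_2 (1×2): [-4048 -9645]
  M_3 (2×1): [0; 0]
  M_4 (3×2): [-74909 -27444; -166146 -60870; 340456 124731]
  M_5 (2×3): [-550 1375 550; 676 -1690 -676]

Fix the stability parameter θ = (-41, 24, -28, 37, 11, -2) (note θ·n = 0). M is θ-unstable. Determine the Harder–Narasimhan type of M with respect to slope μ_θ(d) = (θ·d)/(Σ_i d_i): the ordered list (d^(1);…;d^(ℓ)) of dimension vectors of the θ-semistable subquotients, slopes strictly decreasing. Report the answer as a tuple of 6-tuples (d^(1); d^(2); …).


Interval decomposition of M: I[1,1], I[1,2], I[1,3], I[4,5]^2, I[5,6], I[6,6].
HN type (ℓ=4): μ^(1)=24; μ^(2)=9/2; μ^(3)=-2; μ^(4)=-41

((0, 1, 0, 2, 2, 0); (0, 0, 0, 0, 1, 1); (0, 1, 1, 0, 0, 1); (3, 0, 0, 0, 0, 0))


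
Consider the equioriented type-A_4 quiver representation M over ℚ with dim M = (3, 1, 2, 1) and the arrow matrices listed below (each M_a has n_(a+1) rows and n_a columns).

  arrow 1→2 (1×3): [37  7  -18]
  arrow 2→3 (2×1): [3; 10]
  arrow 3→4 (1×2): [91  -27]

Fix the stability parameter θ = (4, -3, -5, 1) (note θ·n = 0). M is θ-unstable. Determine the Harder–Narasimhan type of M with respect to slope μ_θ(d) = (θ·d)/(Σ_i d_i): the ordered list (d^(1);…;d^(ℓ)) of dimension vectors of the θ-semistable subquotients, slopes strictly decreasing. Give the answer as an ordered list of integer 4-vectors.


Interval decomposition of M: I[1,1]^2, I[1,4], I[3,3].
HN type (ℓ=4): μ^(1)=4; μ^(2)=1; μ^(3)=-4/3; μ^(4)=-5

((2, 0, 0, 0); (0, 0, 0, 1); (1, 1, 1, 0); (0, 0, 1, 0))


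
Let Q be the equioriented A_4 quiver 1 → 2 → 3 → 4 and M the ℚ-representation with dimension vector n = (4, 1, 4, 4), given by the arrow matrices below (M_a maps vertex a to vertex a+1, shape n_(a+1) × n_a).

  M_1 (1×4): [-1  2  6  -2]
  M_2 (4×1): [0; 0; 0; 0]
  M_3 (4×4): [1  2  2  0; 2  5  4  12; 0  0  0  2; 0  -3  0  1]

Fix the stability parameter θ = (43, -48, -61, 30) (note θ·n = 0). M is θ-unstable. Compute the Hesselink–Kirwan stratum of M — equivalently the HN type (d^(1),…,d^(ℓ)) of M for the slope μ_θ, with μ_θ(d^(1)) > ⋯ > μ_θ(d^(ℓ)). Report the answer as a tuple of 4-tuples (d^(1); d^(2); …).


Barcode: M ≅ I[1,1]^3, I[1,2], I[3,3], I[3,4]^3, I[4,4]. HN layers by μ_θ (4 steps, strictly decreasing):
  μ^(1)=43; μ^(2)=30; μ^(3)=-5/2; μ^(4)=-61

((3, 0, 0, 0); (0, 0, 0, 4); (1, 1, 0, 0); (0, 0, 4, 0))


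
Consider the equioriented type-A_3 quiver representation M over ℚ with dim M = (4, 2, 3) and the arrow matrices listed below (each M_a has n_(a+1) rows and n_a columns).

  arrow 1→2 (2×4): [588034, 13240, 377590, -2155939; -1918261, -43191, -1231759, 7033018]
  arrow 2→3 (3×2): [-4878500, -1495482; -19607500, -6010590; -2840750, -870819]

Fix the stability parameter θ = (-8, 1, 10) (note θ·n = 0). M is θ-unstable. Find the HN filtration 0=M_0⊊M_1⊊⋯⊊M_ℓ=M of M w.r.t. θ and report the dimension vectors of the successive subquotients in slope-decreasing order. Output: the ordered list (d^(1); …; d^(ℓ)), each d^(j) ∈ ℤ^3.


Via rank(M_{q-1}∘⋯∘M_p): M ≅ I[1,1]^2, I[1,2], I[1,3], I[3,3]^2.
μ_θ-semistable layers: μ^(1)=10; μ^(2)=1; μ^(3)=-8

((0, 0, 3); (0, 2, 0); (4, 0, 0))


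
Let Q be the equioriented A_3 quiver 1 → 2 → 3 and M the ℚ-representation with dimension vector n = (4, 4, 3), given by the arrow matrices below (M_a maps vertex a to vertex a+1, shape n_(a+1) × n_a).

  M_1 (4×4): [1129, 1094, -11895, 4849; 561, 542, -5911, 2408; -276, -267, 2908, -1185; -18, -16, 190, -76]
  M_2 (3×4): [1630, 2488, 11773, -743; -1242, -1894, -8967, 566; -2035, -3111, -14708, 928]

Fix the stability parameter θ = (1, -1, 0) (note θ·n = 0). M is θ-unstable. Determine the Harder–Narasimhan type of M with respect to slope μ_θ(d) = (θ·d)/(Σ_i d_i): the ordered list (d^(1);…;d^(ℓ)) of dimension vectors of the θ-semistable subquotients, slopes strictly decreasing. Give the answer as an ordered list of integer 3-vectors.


Via rank(M_{q-1}∘⋯∘M_p): M ≅ I[1,1], I[1,2], I[1,3]^2, I[2,3].
μ_θ-semistable layers: μ^(1)=1; μ^(2)=0; μ^(3)=-1

((1, 0, 0); (3, 3, 3); (0, 1, 0))


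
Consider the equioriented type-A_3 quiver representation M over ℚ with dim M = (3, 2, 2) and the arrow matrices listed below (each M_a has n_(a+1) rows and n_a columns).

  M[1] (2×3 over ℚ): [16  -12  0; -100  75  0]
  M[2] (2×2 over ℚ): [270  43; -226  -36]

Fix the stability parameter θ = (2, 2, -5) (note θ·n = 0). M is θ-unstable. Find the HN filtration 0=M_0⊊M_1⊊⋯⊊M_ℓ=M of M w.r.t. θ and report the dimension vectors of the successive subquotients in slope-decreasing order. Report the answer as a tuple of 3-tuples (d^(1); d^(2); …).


Barcode: M ≅ I[1,1]^2, I[1,3], I[2,3]. HN layers by μ_θ (3 steps, strictly decreasing):
  μ^(1)=2; μ^(2)=-1/3; μ^(3)=-3/2

((2, 0, 0); (1, 1, 1); (0, 1, 1))


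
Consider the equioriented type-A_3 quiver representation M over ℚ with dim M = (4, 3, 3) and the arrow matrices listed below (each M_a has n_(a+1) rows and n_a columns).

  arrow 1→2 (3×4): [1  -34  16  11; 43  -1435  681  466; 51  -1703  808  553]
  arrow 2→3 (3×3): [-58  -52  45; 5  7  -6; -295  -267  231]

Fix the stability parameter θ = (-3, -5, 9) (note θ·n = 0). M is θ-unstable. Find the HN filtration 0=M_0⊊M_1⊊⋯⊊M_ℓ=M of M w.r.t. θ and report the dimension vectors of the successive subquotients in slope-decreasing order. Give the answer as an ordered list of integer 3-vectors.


Barcode: M ≅ I[1,1], I[1,2], I[1,3]^2, I[3,3]. HN layers by μ_θ (3 steps, strictly decreasing):
  μ^(1)=9; μ^(2)=-3; μ^(3)=-4

((0, 0, 3); (1, 0, 0); (3, 3, 0))


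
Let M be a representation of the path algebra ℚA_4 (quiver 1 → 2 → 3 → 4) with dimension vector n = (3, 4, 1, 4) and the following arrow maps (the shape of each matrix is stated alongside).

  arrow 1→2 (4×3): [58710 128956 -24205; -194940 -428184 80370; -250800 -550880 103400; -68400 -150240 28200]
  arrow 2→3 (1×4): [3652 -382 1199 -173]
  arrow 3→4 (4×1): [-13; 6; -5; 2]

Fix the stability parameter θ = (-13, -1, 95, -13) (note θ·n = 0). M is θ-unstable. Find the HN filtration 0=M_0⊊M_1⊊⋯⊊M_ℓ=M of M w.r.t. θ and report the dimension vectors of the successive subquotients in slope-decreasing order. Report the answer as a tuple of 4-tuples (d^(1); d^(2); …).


Interval decomposition of M: I[1,1]^2, I[1,2], I[2,2]^2, I[2,4], I[4,4]^3.
HN type (ℓ=3): μ^(1)=41; μ^(2)=-1; μ^(3)=-13

((0, 0, 1, 1); (0, 4, 0, 0); (3, 0, 0, 3))


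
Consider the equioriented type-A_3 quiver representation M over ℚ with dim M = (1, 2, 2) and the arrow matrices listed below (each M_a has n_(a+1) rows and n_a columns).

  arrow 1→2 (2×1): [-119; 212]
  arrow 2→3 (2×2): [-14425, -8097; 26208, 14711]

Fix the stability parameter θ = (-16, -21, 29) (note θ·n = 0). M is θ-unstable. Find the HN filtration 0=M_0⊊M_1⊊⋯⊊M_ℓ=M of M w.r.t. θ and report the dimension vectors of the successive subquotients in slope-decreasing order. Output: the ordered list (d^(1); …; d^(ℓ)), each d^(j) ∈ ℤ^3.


Interval decomposition of M: I[1,3], I[2,3].
HN type (ℓ=3): μ^(1)=29; μ^(2)=-37/2; μ^(3)=-21

((0, 0, 2); (1, 1, 0); (0, 1, 0))


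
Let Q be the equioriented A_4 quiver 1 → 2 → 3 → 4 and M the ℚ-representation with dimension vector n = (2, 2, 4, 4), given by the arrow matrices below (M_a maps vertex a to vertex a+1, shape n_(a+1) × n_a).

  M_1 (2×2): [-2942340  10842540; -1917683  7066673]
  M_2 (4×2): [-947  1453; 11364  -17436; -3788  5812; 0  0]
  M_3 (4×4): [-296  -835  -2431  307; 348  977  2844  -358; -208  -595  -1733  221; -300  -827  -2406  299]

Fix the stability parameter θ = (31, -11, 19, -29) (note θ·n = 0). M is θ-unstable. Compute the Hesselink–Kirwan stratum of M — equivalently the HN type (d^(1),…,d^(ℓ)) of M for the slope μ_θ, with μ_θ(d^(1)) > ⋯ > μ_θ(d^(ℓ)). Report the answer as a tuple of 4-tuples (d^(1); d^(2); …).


Barcode: M ≅ I[1,1], I[1,3], I[2,2], I[3,4]^3, I[4,4]. HN layers by μ_θ (6 steps, strictly decreasing):
  μ^(1)=31; μ^(2)=19; μ^(3)=10; μ^(4)=-5; μ^(5)=-11; μ^(6)=-29

((1, 0, 0, 0); (0, 0, 1, 0); (1, 1, 0, 0); (0, 0, 3, 3); (0, 1, 0, 0); (0, 0, 0, 1))


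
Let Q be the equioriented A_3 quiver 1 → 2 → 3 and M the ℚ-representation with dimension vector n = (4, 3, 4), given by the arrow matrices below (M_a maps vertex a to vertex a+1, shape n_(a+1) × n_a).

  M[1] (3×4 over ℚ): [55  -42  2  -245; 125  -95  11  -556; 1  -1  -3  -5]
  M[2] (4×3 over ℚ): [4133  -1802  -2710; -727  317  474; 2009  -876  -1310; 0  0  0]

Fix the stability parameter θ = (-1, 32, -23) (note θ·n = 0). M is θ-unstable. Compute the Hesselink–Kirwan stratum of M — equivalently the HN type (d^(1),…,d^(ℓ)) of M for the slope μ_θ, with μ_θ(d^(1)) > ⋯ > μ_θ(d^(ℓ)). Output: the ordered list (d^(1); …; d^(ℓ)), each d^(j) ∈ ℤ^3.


Barcode: M ≅ I[1,1], I[1,2], I[1,3]^2, I[3,3]^2. HN layers by μ_θ (4 steps, strictly decreasing):
  μ^(1)=32; μ^(2)=9/2; μ^(3)=-1; μ^(4)=-23

((0, 1, 0); (0, 2, 2); (4, 0, 0); (0, 0, 2))


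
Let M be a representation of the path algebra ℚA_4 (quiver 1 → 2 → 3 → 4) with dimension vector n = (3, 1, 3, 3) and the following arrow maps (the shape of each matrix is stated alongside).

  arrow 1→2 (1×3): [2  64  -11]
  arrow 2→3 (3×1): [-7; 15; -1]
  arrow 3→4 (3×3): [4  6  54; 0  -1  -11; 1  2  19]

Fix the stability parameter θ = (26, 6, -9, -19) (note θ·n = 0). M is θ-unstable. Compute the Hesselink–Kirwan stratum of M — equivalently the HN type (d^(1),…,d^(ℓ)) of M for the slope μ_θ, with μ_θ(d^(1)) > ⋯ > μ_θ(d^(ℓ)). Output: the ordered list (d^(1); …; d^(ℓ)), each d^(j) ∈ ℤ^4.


Via rank(M_{q-1}∘⋯∘M_p): M ≅ I[1,1]^2, I[1,4], I[3,3], I[3,4], I[4,4].
μ_θ-semistable layers: μ^(1)=26; μ^(2)=1; μ^(3)=-9; μ^(4)=-14; μ^(5)=-19

((2, 0, 0, 0); (1, 1, 1, 1); (0, 0, 1, 0); (0, 0, 1, 1); (0, 0, 0, 1))


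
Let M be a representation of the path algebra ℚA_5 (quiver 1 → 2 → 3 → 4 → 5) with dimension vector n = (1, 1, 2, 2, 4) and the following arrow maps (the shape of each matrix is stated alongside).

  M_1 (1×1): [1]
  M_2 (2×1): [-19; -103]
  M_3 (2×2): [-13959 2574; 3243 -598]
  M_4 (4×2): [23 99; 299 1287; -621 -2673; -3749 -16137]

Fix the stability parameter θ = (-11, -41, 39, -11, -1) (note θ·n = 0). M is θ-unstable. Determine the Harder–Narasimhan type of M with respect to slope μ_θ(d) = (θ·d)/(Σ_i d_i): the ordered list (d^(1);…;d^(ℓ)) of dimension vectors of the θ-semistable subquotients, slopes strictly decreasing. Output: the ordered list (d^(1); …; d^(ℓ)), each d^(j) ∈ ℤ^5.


Via rank(M_{q-1}∘⋯∘M_p): M ≅ I[1,4], I[3,3], I[4,5], I[5,5]^3.
μ_θ-semistable layers: μ^(1)=39; μ^(2)=14; μ^(3)=-1; μ^(4)=-11; μ^(5)=-26

((0, 0, 1, 0, 0); (0, 0, 1, 1, 0); (0, 0, 0, 0, 4); (0, 0, 0, 1, 0); (1, 1, 0, 0, 0))


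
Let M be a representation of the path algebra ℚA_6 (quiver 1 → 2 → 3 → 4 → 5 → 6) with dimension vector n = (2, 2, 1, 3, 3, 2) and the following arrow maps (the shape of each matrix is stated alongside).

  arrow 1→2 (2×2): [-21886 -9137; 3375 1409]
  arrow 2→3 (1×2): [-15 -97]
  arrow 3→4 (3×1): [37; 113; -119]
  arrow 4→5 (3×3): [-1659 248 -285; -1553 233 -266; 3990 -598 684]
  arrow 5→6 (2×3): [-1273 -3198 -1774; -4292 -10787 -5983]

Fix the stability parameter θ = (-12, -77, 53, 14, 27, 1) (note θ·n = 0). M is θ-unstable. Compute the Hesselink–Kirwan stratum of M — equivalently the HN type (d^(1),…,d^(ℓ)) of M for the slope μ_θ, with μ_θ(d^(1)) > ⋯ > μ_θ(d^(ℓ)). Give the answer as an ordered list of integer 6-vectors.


Barcode: M ≅ I[1,2], I[1,6], I[4,4], I[4,6], I[5,5]. HN layers by μ_θ (4 steps, strictly decreasing):
  μ^(1)=27; μ^(2)=95/4; μ^(3)=14; μ^(4)=-89/2

((0, 0, 0, 0, 1, 0); (0, 0, 1, 1, 1, 1); (0, 0, 0, 2, 1, 1); (2, 2, 0, 0, 0, 0))


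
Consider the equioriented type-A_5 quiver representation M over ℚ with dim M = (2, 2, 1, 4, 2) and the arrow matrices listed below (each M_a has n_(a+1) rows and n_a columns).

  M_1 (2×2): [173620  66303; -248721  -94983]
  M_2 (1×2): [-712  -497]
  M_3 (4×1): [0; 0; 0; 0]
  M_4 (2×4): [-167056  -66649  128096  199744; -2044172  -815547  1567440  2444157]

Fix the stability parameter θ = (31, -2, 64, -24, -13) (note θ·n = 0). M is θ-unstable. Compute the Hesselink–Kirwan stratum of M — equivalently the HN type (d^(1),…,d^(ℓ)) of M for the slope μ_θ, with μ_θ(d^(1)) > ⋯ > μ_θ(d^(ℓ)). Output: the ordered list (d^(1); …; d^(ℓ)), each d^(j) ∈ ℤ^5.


Via rank(M_{q-1}∘⋯∘M_p): M ≅ I[1,2], I[1,3], I[4,4]^2, I[4,5]^2.
μ_θ-semistable layers: μ^(1)=64; μ^(2)=29/2; μ^(3)=-13; μ^(4)=-24

((0, 0, 1, 0, 0); (2, 2, 0, 0, 0); (0, 0, 0, 0, 2); (0, 0, 0, 4, 0))


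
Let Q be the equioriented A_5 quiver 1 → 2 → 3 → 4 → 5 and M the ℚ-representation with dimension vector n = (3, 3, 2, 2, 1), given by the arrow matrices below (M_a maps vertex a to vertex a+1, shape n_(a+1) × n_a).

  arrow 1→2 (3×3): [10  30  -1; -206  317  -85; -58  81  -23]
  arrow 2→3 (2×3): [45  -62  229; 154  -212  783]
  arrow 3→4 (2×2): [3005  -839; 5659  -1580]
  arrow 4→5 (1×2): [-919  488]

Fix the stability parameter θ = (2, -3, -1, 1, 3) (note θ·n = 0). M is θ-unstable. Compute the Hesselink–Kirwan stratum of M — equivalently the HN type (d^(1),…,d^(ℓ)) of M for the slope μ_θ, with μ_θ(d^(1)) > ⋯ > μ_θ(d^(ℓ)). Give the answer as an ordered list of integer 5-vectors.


Via rank(M_{q-1}∘⋯∘M_p): M ≅ I[1,1], I[1,4], I[1,5], I[2,2].
μ_θ-semistable layers: μ^(1)=3; μ^(2)=2; μ^(3)=1; μ^(4)=-2/3; μ^(5)=-3

((0, 0, 0, 0, 1); (1, 0, 0, 0, 0); (0, 0, 0, 2, 0); (2, 2, 2, 0, 0); (0, 1, 0, 0, 0))


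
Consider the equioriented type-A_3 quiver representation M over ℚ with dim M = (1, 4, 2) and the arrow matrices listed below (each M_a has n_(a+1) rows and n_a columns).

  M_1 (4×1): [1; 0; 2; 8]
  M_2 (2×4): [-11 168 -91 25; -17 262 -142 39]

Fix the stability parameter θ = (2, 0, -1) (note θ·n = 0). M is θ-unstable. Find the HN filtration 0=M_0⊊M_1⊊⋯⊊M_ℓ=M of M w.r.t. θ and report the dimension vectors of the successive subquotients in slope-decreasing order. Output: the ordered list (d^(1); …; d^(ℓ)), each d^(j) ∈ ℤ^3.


Via rank(M_{q-1}∘⋯∘M_p): M ≅ I[1,3], I[2,2]^2, I[2,3].
μ_θ-semistable layers: μ^(1)=1/3; μ^(2)=0; μ^(3)=-1/2

((1, 1, 1); (0, 2, 0); (0, 1, 1))


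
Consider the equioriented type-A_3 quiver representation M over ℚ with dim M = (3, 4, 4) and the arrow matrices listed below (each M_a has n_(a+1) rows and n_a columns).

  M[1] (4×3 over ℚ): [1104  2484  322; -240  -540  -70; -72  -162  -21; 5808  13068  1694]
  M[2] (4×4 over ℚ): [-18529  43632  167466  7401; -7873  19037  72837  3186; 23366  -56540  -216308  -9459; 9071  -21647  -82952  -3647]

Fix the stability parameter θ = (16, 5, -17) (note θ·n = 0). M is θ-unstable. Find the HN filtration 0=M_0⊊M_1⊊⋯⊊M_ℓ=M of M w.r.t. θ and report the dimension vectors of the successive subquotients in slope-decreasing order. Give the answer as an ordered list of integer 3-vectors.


Via rank(M_{q-1}∘⋯∘M_p): M ≅ I[1,1]^2, I[1,3], I[2,3]^3.
μ_θ-semistable layers: μ^(1)=16; μ^(2)=4/3; μ^(3)=-6

((2, 0, 0); (1, 1, 1); (0, 3, 3))


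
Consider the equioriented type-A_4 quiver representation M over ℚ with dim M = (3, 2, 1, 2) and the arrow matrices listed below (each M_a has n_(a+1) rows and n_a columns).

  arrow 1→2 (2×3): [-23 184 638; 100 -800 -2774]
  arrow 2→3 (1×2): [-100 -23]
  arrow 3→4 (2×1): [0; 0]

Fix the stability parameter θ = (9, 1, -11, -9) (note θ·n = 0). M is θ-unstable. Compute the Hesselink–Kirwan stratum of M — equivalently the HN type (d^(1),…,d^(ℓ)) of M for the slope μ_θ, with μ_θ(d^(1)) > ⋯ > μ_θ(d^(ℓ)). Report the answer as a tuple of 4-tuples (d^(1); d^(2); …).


Barcode: M ≅ I[1,1], I[1,2], I[1,3], I[4,4]^2. HN layers by μ_θ (4 steps, strictly decreasing):
  μ^(1)=9; μ^(2)=5; μ^(3)=-1/3; μ^(4)=-9

((1, 0, 0, 0); (1, 1, 0, 0); (1, 1, 1, 0); (0, 0, 0, 2))


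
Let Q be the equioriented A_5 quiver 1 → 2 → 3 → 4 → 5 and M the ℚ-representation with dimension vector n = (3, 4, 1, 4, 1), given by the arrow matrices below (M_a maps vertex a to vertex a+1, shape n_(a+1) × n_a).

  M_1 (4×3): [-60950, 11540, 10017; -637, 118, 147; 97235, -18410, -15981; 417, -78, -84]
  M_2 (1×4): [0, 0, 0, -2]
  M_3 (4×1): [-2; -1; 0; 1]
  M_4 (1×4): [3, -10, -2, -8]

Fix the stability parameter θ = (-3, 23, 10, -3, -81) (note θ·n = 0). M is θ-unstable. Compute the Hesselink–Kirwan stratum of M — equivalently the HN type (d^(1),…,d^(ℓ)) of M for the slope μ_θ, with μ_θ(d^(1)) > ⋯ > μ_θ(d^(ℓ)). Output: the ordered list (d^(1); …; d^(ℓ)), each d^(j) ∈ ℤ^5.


Barcode: M ≅ I[1,1], I[1,2], I[1,5], I[2,2]^2, I[4,4]^3. HN layers by μ_θ (3 steps, strictly decreasing):
  μ^(1)=23; μ^(2)=-3; μ^(3)=-54/5

((0, 3, 0, 0, 0); (2, 0, 0, 3, 0); (1, 1, 1, 1, 1))


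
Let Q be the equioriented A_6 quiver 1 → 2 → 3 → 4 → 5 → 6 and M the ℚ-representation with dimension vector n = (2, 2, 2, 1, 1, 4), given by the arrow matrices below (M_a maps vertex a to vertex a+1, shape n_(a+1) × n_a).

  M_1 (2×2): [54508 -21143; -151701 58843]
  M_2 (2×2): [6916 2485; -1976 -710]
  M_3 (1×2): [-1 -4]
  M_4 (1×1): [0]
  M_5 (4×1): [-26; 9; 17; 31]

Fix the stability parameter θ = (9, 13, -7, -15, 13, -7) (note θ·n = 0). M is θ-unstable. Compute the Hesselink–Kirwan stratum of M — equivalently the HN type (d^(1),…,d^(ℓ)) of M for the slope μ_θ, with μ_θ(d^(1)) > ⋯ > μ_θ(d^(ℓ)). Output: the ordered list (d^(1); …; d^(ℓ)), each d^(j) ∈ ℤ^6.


Interval decomposition of M: I[1,2], I[1,4], I[3,3], I[5,6], I[6,6]^3.
HN type (ℓ=5): μ^(1)=13; μ^(2)=9; μ^(3)=3; μ^(4)=0; μ^(5)=-7

((0, 1, 0, 0, 0, 0); (1, 0, 0, 0, 0, 0); (0, 0, 0, 0, 1, 1); (1, 1, 1, 1, 0, 0); (0, 0, 1, 0, 0, 3))


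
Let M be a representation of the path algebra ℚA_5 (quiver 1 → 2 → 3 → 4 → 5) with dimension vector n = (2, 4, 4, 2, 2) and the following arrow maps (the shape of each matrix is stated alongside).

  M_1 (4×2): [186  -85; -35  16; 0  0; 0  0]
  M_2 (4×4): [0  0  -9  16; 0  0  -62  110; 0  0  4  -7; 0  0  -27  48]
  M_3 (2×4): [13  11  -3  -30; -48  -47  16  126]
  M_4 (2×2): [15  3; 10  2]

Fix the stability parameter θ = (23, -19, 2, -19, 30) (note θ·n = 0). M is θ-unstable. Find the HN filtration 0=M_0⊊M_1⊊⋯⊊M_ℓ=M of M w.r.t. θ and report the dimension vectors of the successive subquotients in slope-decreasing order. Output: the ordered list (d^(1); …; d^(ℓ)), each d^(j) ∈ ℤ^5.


Barcode: M ≅ I[1,2]^2, I[2,4], I[2,5], I[3,3]^2, I[5,5]. HN layers by μ_θ (4 steps, strictly decreasing):
  μ^(1)=30; μ^(2)=2; μ^(3)=-17/2; μ^(4)=-19

((0, 0, 0, 0, 2); (2, 2, 2, 0, 0); (0, 0, 2, 2, 0); (0, 2, 0, 0, 0))


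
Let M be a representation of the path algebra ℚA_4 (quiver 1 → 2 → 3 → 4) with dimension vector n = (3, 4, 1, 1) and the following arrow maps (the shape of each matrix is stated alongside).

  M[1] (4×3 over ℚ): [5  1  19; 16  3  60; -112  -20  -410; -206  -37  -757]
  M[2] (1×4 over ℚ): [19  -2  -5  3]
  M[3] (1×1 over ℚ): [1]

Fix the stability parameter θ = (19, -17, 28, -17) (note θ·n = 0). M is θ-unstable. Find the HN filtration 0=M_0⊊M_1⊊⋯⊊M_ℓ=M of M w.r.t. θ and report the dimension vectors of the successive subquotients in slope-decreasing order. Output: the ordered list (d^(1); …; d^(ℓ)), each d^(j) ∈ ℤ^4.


Via rank(M_{q-1}∘⋯∘M_p): M ≅ I[1,2]^2, I[1,4], I[2,2].
μ_θ-semistable layers: μ^(1)=11/2; μ^(2)=1; μ^(3)=-17

((0, 0, 1, 1); (3, 3, 0, 0); (0, 1, 0, 0))


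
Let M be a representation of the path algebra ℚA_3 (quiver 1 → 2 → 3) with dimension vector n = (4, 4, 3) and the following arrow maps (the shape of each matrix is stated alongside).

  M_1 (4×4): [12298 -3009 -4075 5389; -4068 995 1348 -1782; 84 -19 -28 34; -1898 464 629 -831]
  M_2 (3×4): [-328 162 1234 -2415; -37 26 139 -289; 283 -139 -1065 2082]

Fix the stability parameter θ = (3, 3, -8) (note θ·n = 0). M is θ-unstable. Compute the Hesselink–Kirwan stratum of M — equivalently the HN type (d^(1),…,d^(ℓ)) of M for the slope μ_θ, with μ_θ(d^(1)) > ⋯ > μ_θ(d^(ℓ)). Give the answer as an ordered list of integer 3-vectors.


Barcode: M ≅ I[1,1], I[1,3]^3, I[2,2]. HN layers by μ_θ (2 steps, strictly decreasing):
  μ^(1)=3; μ^(2)=-2/3

((1, 1, 0); (3, 3, 3))


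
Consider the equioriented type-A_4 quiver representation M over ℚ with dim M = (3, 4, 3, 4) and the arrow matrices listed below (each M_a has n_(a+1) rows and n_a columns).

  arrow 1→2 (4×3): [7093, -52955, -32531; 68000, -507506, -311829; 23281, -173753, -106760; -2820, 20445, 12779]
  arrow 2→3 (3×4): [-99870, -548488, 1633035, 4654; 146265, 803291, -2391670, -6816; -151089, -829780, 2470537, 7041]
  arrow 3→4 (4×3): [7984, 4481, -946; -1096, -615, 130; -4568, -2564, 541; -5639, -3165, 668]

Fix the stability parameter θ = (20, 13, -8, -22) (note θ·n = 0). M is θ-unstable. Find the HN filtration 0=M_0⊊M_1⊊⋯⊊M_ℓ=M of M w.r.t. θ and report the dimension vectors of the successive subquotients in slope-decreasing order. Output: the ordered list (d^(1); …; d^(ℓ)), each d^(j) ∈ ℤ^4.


Interval decomposition of M: I[1,4]^3, I[2,2], I[4,4].
HN type (ℓ=3): μ^(1)=13; μ^(2)=3/4; μ^(3)=-22

((0, 1, 0, 0); (3, 3, 3, 3); (0, 0, 0, 1))
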